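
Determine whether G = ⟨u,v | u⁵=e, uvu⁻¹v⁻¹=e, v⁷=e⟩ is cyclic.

|G| = 35. The element uv has order 35 (its powers give 35 distinct elements), so ⟨uv⟩ = G and G is cyclic.

Answer: Yes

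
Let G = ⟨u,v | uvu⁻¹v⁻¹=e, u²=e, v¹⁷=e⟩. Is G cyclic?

|G| = 34. The element uv has order 34 (its powers give 34 distinct elements), so ⟨uv⟩ = G and G is cyclic.

Answer: Yes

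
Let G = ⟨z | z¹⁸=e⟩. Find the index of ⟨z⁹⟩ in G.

First find ord(z⁹) by computing successive powers:
  (z⁹)¹ = z⁹, (z⁹)² = e.
So |⟨z⁹⟩| = ord(z⁹) = 2. With |G| = 18, by Lagrange [G : ⟨z⁹⟩] = 18/2 = 9.

Answer: 9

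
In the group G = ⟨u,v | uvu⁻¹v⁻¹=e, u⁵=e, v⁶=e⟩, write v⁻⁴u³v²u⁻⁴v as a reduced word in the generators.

Multiply left to right, reducing at each step:
  (v²) · u³ = u³v²
  (u³v²) · v² = u³v⁴
  (u³v⁴) · u⁻⁴ = u⁴v⁴
  (u⁴v⁴) · v = u⁴v⁵

Answer: u⁴v⁵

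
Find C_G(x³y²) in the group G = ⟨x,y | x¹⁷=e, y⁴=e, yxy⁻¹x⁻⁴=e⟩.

⟨x³y²⟩ ⊆ C_G(x³y²) since powers of x³y² commute with x³y²; so |C_G(x³y²)| ≥ |⟨x³y²⟩| = 2.
By orbit–stabilizer, |C_G(x³y²)| = |G| / |conj. class of x³y²| = 68 / 17 = 4.
The 4 elements commuting with x³y² are {e, x⁴y, x³y², x¹⁶y³}.

Answer: {e, x⁴y, x³y², x¹⁶y³}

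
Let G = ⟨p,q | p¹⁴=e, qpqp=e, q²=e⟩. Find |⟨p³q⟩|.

|⟨p³q⟩| equals the order of p³q. Compute successive powers until reaching e:
  (p³q)¹ = p³q, (p³q)² = e.
The smallest positive k with (p³q)ᵏ = e is 2, so |⟨p³q⟩| = 2.

Answer: 2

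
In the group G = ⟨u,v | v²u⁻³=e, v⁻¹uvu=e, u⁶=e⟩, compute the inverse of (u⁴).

The order of (u⁴) is 3 (smallest k with (u⁴)ᵏ = e), so (u⁴)⁻¹ = (u⁴)² = u².
Check: (u⁴) · (u²) → (u⁴) · u² = e, giving e as required.

Answer: u²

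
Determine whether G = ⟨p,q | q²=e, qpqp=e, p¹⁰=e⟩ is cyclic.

Every cyclic group is abelian. But p·q = pq while q·p = p⁹q, so p·q ≠ q·p and G is not abelian. Hence G is not cyclic.

Answer: No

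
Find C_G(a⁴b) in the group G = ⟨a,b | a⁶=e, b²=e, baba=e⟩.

⟨a⁴b⟩ ⊆ C_G(a⁴b) since powers of a⁴b commute with a⁴b; so |C_G(a⁴b)| ≥ |⟨a⁴b⟩| = 2.
By orbit–stabilizer, |C_G(a⁴b)| = |G| / |conj. class of a⁴b| = 12 / 3 = 4.
The 4 elements commuting with a⁴b are {e, a³, ab, a⁴b}.

Answer: {e, a³, ab, a⁴b}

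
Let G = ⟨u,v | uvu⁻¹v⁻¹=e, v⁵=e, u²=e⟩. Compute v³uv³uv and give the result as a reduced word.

Multiply left to right, reducing at each step:
  (v³) · u = uv³
  (uv³) · v³ = uv
  (uv) · u = v
  v · v = v²

Answer: v²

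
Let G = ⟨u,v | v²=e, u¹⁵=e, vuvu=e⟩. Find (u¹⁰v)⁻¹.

The order of (u¹⁰v) is 2 (smallest k with (u¹⁰v)ᵏ = e), so (u¹⁰v)⁻¹ = (u¹⁰v)¹ = u¹⁰v.
Check: (u¹⁰v) · (u¹⁰v) → (u¹⁰v) · u¹⁰ = v;   v · v = e, giving e as required.

Answer: u¹⁰v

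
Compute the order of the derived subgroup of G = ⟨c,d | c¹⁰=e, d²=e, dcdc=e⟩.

G' = [G, G] is generated by all commutators. The generator-pair commutators are: [c, d] = c².
The subgroup they normally generate is {e, c², c⁴, c⁶, c⁸}, of order 5.
Check: |G/G'| = 20/5 = 4 is the order of the abelianisation.

Answer: 5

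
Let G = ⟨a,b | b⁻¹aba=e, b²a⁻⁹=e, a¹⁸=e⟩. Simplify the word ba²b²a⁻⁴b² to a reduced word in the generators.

Multiply left to right, reducing at each step:
  b · a² = a⁷b⁻¹
  (a⁷b⁻¹) · b² = a⁷b
  (a⁷b) · a⁻⁴ = a²b⁻¹
  (a²b⁻¹) · b² = a²b

Answer: a²b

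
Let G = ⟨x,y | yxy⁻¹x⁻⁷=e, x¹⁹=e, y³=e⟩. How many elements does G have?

Enumerate words in the generators, reducing via the relations: the distinct elements are
  {e, x, y, xy, x², x³, x⁴, x⁵, x⁶, x⁷, x⁸, x⁹, y², xy², x²y, x³y, x¹², x¹³, x¹¹, x¹⁰, x¹⁴, x¹⁵, x¹⁶, x¹⁷, x¹⁸, x⁴y, x⁵y, x⁶y, x⁷y, x⁸y, x⁹y, x²y², x³y², x¹²y, x¹³y, x¹¹y, x¹⁰y, x¹⁴y, x¹⁵y, x¹⁶y, x¹⁷y, x¹⁸y, x⁴y², x⁵y², x⁶y², x⁷y², x⁸y², x⁹y², x¹²y², x¹³y², x¹¹y², x¹⁰y², x¹⁴y², x¹⁵y², x¹⁶y², x¹⁷y², x¹⁸y²}.
No further products give new elements, so |G| = 57.

Answer: 57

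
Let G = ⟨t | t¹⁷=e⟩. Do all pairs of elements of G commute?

G has a single generator, so G is cyclic and hence abelian.

Answer: Yes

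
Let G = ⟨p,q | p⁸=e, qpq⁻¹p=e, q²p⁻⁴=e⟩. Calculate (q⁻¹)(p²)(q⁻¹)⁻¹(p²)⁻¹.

[(q⁻¹), (p²)] = (q⁻¹)·(p²)·(q⁻¹)⁻¹·(p²)⁻¹.
  (q⁻¹) · (p²) = p²q
  (p²q) · q = p⁶
  (p⁶) · (p⁶) = p⁴

Answer: p⁴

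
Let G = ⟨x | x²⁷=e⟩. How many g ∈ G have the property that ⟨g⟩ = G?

G is cyclic of order 27. An element generates G iff its order is 27, and a cyclic group of order 27 has exactly φ(27) = 18 such elements.

Answer: 18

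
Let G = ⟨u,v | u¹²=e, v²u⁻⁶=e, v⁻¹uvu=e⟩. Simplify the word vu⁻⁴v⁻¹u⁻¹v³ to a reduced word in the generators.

Multiply left to right, reducing at each step:
  v · u⁻⁴ = u⁴v
  (u⁴v) · v⁻¹ = u⁴
  (u⁴) · u⁻¹ = u³
  (u³) · v³ = u³v⁻¹

Answer: u³v⁻¹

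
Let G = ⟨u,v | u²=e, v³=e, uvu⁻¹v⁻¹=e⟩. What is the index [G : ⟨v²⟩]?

First find ord(v²) by computing successive powers:
  (v²)¹ = v², (v²)² = v, (v²)³ = e.
So |⟨v²⟩| = ord(v²) = 3. With |G| = 6, by Lagrange [G : ⟨v²⟩] = 6/3 = 2.

Answer: 2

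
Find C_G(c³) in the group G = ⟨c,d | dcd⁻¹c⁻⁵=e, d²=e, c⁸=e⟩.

⟨c³⟩ ⊆ C_G(c³) since powers of c³ commute with c³; so |C_G(c³)| ≥ |⟨c³⟩| = 8.
By orbit–stabilizer, |C_G(c³)| = |G| / |conj. class of c³| = 16 / 2 = 8.
The 8 elements commuting with c³ are {e, c, c², c³, c⁴, c⁵, c⁶, c⁷}.

Answer: {e, c, c², c³, c⁴, c⁵, c⁶, c⁷}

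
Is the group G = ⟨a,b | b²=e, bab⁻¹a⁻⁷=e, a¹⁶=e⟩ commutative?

a·b = ab but b·a = a⁷b, so a·b ≠ b·a and G is not abelian.

Answer: No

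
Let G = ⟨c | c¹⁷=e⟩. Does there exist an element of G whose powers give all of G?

|G| = 17. The element c has order 17 (its powers give 17 distinct elements), so ⟨c⟩ = G and G is cyclic.

Answer: Yes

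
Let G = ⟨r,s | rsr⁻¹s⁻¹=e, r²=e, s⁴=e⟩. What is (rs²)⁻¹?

The order of (rs²) is 2 (smallest k with (rs²)ᵏ = e), so (rs²)⁻¹ = (rs²)¹ = rs².
Check: (rs²) · (rs²) → (rs²) · r = s²;   (s²) · s² = e, giving e as required.

Answer: rs²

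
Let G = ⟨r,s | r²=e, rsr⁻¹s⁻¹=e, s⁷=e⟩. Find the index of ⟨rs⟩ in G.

First find ord(rs) by computing successive powers:
  (rs)¹ = rs, (rs)² = s², (rs)³ = rs³, (rs)⁴ = s⁴, (rs)⁵ = rs⁵, (rs)⁶ = s⁶, (rs)⁷ = r, (rs)⁸ = s, (rs)⁹ = rs², (rs)¹⁰ = s³, (rs)¹¹ = rs⁴, (rs)¹² = s⁵, (rs)¹³ = rs⁶, (rs)¹⁴ = e.
So |⟨rs⟩| = ord(rs) = 14. With |G| = 14, by Lagrange [G : ⟨rs⟩] = 14/14 = 1.

Answer: 1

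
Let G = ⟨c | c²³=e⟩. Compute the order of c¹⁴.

Compute successive powers until reaching e:
  (c¹⁴)¹ = c¹⁴, (c¹⁴)² = c⁵, (c¹⁴)³ = c¹⁹, (c¹⁴)⁴ = c¹⁰, (c¹⁴)⁵ = c, (c¹⁴)⁶ = c¹⁵, (c¹⁴)⁷ = c⁶, (c¹⁴)⁸ = c²⁰, (c¹⁴)⁹ = c¹¹, (c¹⁴)¹⁰ = c², (c¹⁴)¹¹ = c¹⁶, (c¹⁴)¹² = c⁷, (c¹⁴)¹³ = c²¹, (c¹⁴)¹⁴ = c¹², (c¹⁴)¹⁵ = c³, (c¹⁴)¹⁶ = c¹⁷, (c¹⁴)¹⁷ = c⁸, (c¹⁴)¹⁸ = c²², (c¹⁴)¹⁹ = c¹³, (c¹⁴)²⁰ = c⁴, (c¹⁴)²¹ = c¹⁸, (c¹⁴)²² = c⁹, (c¹⁴)²³ = e.
The smallest positive k with (c¹⁴)ᵏ = e is 23.

Answer: 23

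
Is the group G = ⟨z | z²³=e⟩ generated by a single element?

|G| = 23. The element z has order 23 (its powers give 23 distinct elements), so ⟨z⟩ = G and G is cyclic.

Answer: Yes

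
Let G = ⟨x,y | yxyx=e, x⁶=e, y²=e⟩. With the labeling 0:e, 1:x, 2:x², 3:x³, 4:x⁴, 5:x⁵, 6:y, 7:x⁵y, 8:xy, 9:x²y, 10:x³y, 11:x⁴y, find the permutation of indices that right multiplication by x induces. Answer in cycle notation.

(0 1 2 3 4 5)(6 7 11 10 9 8)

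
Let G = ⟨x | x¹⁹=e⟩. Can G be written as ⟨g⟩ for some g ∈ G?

|G| = 19. The element x has order 19 (its powers give 19 distinct elements), so ⟨x⟩ = G and G is cyclic.

Answer: Yes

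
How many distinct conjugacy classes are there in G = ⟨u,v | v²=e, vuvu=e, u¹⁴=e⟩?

The conjugacy classes (representative and size) are:
  [e] (size 1), [u¹³] (size 2), [u²] (size 2), [u³] (size 2), [u¹⁰] (size 2), [u⁵] (size 2), [u⁸] (size 2), [u⁷] (size 1), [u⁶v] (size 7), [u⁹v] (size 7).
Class equation: 1 + 2 + 2 + 2 + 2 + 2 + 2 + 1 + 7 + 7 = 28 = |G|. So G has 10 conjugacy classes.

Answer: 10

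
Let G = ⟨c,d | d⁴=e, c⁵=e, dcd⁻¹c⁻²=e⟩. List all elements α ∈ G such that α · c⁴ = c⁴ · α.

⟨c⁴⟩ ⊆ C_G(c⁴) since powers of c⁴ commute with c⁴; so |C_G(c⁴)| ≥ |⟨c⁴⟩| = 5.
By orbit–stabilizer, |C_G(c⁴)| = |G| / |conj. class of c⁴| = 20 / 4 = 5.
The 5 elements commuting with c⁴ are {e, c, c², c³, c⁴}.

Answer: {e, c, c², c³, c⁴}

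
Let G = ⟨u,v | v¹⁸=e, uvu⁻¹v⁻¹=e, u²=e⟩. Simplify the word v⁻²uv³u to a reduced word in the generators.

Multiply left to right, reducing at each step:
  (v¹⁶) · u = uv¹⁶
  (uv¹⁶) · v³ = uv
  (uv) · u = v

Answer: v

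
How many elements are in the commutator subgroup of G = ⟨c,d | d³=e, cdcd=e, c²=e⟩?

G' = [G, G] is generated by all commutators. The generator-pair commutators are: [c, d] = d.
The subgroup they normally generate is {e, d, d²}, of order 3.
Check: |G/G'| = 6/3 = 2 is the order of the abelianisation.

Answer: 3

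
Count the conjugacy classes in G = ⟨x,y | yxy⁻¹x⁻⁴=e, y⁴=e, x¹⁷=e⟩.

The conjugacy classes (representative and size) are:
  [e] (size 1), [x⁴] (size 4), [x²] (size 4), [x⁵] (size 4), [x¹¹] (size 4), [x⁷y] (size 17), [x³y²] (size 17), [x⁹y³] (size 17).
Class equation: 1 + 4 + 4 + 4 + 4 + 17 + 17 + 17 = 68 = |G|. So G has 8 conjugacy classes.

Answer: 8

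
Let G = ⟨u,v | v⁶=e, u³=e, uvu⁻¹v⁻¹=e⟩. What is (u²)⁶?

Compute successive powers of (u²), reducing at each step:
  (u²)²: (u²) · u² = u
  (u²)³: u · u² = e
  (u²)⁴: e · u² = u²
  (u²)⁵: (u²) · u² = u
  (u²)⁶: u · u² = e

Answer: e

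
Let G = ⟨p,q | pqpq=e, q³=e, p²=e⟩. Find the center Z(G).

An element z ∈ Z(G) iff z commutes with every generator.
For example e is central: e·p = p = p·e; e·q = q = q·e.
Whereas p ∉ Z(G) since p·q = pq ≠ pq² = q·p.
Checking each of the 6 elements this way gives Z(G) = {e}, of order 1.

Answer: {e}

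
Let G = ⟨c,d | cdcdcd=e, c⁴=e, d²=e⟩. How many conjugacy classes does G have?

The conjugacy classes (representative and size) are:
  [e] (size 1), [c³] (size 6), [c²dc²d] (size 3), [cdc³] (size 6), [dc³] (size 8).
Class equation: 1 + 6 + 3 + 6 + 8 = 24 = |G|. So G has 5 conjugacy classes.

Answer: 5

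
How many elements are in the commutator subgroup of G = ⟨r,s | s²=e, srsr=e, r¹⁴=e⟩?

G' = [G, G] is generated by all commutators. The generator-pair commutators are: [r, s] = r².
The subgroup they normally generate is {e, r², r⁴, r⁶, r⁸, r¹⁰, r¹²}, of order 7.
Check: |G/G'| = 28/7 = 4 is the order of the abelianisation.

Answer: 7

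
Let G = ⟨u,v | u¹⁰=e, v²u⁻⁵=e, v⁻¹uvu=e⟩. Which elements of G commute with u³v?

⟨u³v⟩ ⊆ C_G(u³v) since powers of u³v commute with u³v; so |C_G(u³v)| ≥ |⟨u³v⟩| = 4.
By orbit–stabilizer, |C_G(u³v)| = |G| / |conj. class of u³v| = 20 / 5 = 4.
The 4 elements commuting with u³v are {e, u⁵, u³v, u³v⁻¹}.

Answer: {e, u⁵, u³v, u³v⁻¹}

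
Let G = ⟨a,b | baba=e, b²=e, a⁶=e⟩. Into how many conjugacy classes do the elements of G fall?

The conjugacy classes (representative and size) are:
  [e] (size 1), [a⁵] (size 2), [a⁴] (size 2), [a³] (size 1), [b] (size 3), [a³b] (size 3).
Class equation: 1 + 2 + 2 + 1 + 3 + 3 = 12 = |G|. So G has 6 conjugacy classes.

Answer: 6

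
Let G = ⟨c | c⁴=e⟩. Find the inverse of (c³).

The order of (c³) is 4 (smallest k with (c³)ᵏ = e), so (c³)⁻¹ = (c³)³ = c.
Check: (c³) · c → (c³) · c = e, giving e as required.

Answer: c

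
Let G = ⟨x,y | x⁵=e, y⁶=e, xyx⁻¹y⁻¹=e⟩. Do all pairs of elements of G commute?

Each pair of generators commutes: x·y = xy = y·x. Since the generators pairwise commute, every element of G commutes with every other, so G is abelian.

Answer: Yes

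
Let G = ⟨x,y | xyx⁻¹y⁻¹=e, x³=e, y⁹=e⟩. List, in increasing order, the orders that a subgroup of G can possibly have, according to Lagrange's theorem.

|G| = 27 = 3³. By Lagrange's theorem the order of any subgroup divides 27; the divisors of 27 are 1, 3, 9, 27.

Answer: 1, 3, 9, 27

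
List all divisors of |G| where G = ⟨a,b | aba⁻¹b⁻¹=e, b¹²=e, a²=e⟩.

|G| = 24 = 2³ · 3. By Lagrange's theorem the order of any subgroup divides 24; the divisors of 24 are 1, 2, 3, 4, 6, 8, 12, 24.

Answer: 1, 2, 3, 4, 6, 8, 12, 24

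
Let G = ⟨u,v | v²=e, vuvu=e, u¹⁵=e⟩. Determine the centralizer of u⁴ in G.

⟨u⁴⟩ ⊆ C_G(u⁴) since powers of u⁴ commute with u⁴; so |C_G(u⁴)| ≥ |⟨u⁴⟩| = 15.
By orbit–stabilizer, |C_G(u⁴)| = |G| / |conj. class of u⁴| = 30 / 2 = 15.
The 15 elements commuting with u⁴ are {e, u, u², u³, u⁴, u⁵, u⁶, u⁷, u⁸, u⁹, u¹⁰, u¹¹, u¹², u¹³, u¹⁴}.

Answer: {e, u, u², u³, u⁴, u⁵, u⁶, u⁷, u⁸, u⁹, u¹⁰, u¹¹, u¹², u¹³, u¹⁴}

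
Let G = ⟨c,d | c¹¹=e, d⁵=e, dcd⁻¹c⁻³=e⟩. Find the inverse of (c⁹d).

The order of (c⁹d) is 5 (smallest k with (c⁹d)ᵏ = e), so (c⁹d)⁻¹ = (c⁹d)⁴ = c⁸d⁴.
Check: (c⁹d) · (c⁸d⁴) → (c⁹d) · c⁸ = d;   d · d⁴ = e, giving e as required.

Answer: c⁸d⁴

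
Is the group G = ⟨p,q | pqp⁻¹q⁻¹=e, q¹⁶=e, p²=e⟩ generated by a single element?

|G| = 32, but the maximum element order in G is 16 < 32. No single element generates all of G, so G is not cyclic.

Answer: No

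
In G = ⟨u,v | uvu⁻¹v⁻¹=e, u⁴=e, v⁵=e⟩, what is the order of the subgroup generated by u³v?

|⟨u³v⟩| equals the order of u³v. Compute successive powers until reaching e:
  (u³v)¹ = u³v, (u³v)² = u²v², (u³v)³ = uv³, (u³v)⁴ = v⁴, (u³v)⁵ = u³, (u³v)⁶ = u²v, (u³v)⁷ = uv², (u³v)⁸ = v³, (u³v)⁹ = u³v⁴, (u³v)¹⁰ = u², (u³v)¹¹ = uv, (u³v)¹² = v², (u³v)¹³ = u³v³, (u³v)¹⁴ = u²v⁴, (u³v)¹⁵ = u, (u³v)¹⁶ = v, (u³v)¹⁷ = u³v², (u³v)¹⁸ = u²v³, (u³v)¹⁹ = uv⁴, (u³v)²⁰ = e.
The smallest positive k with (u³v)ᵏ = e is 20, so |⟨u³v⟩| = 20.

Answer: 20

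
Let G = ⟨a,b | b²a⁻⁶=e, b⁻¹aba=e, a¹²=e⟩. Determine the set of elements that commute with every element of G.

An element z ∈ Z(G) iff z commutes with every generator.
For example a⁶ is central: (a⁶)·a = a⁷ = a·(a⁶); (a⁶)·b = b⁻¹ = b·(a⁶).
Whereas a ∉ Z(G) since a·b = ab ≠ a⁵b⁻¹ = b·a.
Checking each of the 24 elements this way gives Z(G) = {e, a⁶}, of order 2.

Answer: {e, a⁶}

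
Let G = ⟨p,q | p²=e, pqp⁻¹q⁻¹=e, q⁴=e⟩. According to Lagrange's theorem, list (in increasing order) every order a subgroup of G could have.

|G| = 8 = 2³. By Lagrange's theorem the order of any subgroup divides 8; the divisors of 8 are 1, 2, 4, 8.

Answer: 1, 2, 4, 8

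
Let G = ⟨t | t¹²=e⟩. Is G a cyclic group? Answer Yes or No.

|G| = 12. The element t has order 12 (its powers give 12 distinct elements), so ⟨t⟩ = G and G is cyclic.

Answer: Yes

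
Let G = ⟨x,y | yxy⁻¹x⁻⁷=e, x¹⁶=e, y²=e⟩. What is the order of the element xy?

Compute successive powers until reaching e:
  (xy)¹ = xy, (xy)² = x⁸, (xy)³ = x⁹y, (xy)⁴ = e.
The smallest positive k with (xy)ᵏ = e is 4.

Answer: 4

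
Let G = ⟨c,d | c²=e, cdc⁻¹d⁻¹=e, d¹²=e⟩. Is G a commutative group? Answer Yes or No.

Each pair of generators commutes: c·d = cd = d·c. Since the generators pairwise commute, every element of G commutes with every other, so G is abelian.

Answer: Yes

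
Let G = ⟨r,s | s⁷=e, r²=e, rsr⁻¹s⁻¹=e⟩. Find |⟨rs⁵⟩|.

|⟨rs⁵⟩| equals the order of rs⁵. Compute successive powers until reaching e:
  (rs⁵)¹ = rs⁵, (rs⁵)² = s³, (rs⁵)³ = rs, (rs⁵)⁴ = s⁶, (rs⁵)⁵ = rs⁴, (rs⁵)⁶ = s², (rs⁵)⁷ = r, (rs⁵)⁸ = s⁵, (rs⁵)⁹ = rs³, (rs⁵)¹⁰ = s, (rs⁵)¹¹ = rs⁶, (rs⁵)¹² = s⁴, (rs⁵)¹³ = rs², (rs⁵)¹⁴ = e.
The smallest positive k with (rs⁵)ᵏ = e is 14, so |⟨rs⁵⟩| = 14.

Answer: 14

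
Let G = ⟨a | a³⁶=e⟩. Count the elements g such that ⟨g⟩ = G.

G is cyclic of order 36. An element generates G iff its order is 36, and a cyclic group of order 36 has exactly φ(36) = 12 such elements.

Answer: 12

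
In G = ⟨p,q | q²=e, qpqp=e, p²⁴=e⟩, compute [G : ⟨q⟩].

First find ord(q) by computing successive powers:
  q¹ = q, q² = e.
So |⟨q⟩| = ord(q) = 2. With |G| = 48, by Lagrange [G : ⟨q⟩] = 48/2 = 24.

Answer: 24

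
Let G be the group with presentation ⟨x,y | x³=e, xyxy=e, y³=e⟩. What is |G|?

Enumerate words in the generators, reducing via the relations: the distinct elements are
  {e, x, y, xy, x², y², xy², x²y, yx², y²x, xy²x, x²y²}.
No further products give new elements, so |G| = 12.

Answer: 12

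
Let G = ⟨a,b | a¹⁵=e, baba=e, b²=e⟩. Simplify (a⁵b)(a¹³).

Compute (a⁵b) · (a¹³) by multiplying left to right and reducing via the relations at each step:
  (a⁵b) · a¹³ = a⁷b

Answer: a⁷b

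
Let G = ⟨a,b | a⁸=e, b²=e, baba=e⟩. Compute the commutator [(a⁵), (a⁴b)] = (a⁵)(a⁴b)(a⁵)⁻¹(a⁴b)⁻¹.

[(a⁵), (a⁴b)] = (a⁵)·(a⁴b)·(a⁵)⁻¹·(a⁴b)⁻¹.
  (a⁵) · (a⁴b) = ab
  (ab) · (a³) = a⁶b
  (a⁶b) · (a⁴b) = a²

Answer: a²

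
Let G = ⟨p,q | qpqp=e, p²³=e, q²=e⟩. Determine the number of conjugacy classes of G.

The conjugacy classes (representative and size) are:
  [e] (size 1), [p] (size 2), [p²¹] (size 2), [p²⁰] (size 2), [p⁴] (size 2), [p¹⁸] (size 2), [p⁶] (size 2), [p¹⁶] (size 2), [p⁸] (size 2), [p⁹] (size 2), [p¹⁰] (size 2), [p¹²] (size 2), [p¹⁸q] (size 23).
Class equation: 1 + 2 + 2 + 2 + 2 + 2 + 2 + 2 + 2 + 2 + 2 + 2 + 23 = 46 = |G|. So G has 13 conjugacy classes.

Answer: 13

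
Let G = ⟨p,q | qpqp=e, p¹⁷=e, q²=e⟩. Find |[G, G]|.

G' = [G, G] is generated by all commutators. The generator-pair commutators are: [p, q] = p².
The subgroup they normally generate is {e, p, p², p³, p⁴, p⁵, p⁶, p⁷, p⁸, p⁹, p¹⁰, p¹¹, p¹², p¹³, p¹⁴, p¹⁵, p¹⁶}, of order 17.
Check: |G/G'| = 34/17 = 2 is the order of the abelianisation.

Answer: 17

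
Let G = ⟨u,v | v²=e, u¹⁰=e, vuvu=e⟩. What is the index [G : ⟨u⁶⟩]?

First find ord(u⁶) by computing successive powers:
  (u⁶)¹ = u⁶, (u⁶)² = u², (u⁶)³ = u⁸, (u⁶)⁴ = u⁴, (u⁶)⁵ = e.
So |⟨u⁶⟩| = ord(u⁶) = 5. With |G| = 20, by Lagrange [G : ⟨u⁶⟩] = 20/5 = 4.

Answer: 4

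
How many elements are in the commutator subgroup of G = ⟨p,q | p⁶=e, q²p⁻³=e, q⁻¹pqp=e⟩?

G' = [G, G] is generated by all commutators. The generator-pair commutators are: [p, q] = p².
The subgroup they normally generate is {e, p², p⁴}, of order 3.
Check: |G/G'| = 12/3 = 4 is the order of the abelianisation.

Answer: 3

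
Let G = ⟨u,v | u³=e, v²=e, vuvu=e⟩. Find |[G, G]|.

G' = [G, G] is generated by all commutators. The generator-pair commutators are: [u, v] = u².
The subgroup they normally generate is {e, u, u²}, of order 3.
Check: |G/G'| = 6/3 = 2 is the order of the abelianisation.

Answer: 3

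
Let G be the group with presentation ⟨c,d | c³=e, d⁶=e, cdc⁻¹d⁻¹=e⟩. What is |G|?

Enumerate words in the generators, reducing via the relations: the distinct elements are
  {c, d, e, cd, c², d², d³, d⁴, d⁵, cd², cd³, cd⁴, cd⁵, c²d, c²d², c²d³, c²d⁴, c²d⁵}.
No further products give new elements, so |G| = 18.

Answer: 18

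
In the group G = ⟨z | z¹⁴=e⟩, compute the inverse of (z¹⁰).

The order of (z¹⁰) is 7 (smallest k with (z¹⁰)ᵏ = e), so (z¹⁰)⁻¹ = (z¹⁰)⁶ = z⁴.
Check: (z¹⁰) · (z⁴) → (z¹⁰) · z⁴ = e, giving e as required.

Answer: z⁴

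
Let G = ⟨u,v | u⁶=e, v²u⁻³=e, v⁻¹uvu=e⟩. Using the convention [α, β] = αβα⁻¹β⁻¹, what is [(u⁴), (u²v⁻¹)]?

[(u⁴), (u²v⁻¹)] = (u⁴)·(u²v⁻¹)·(u⁴)⁻¹·(u²v⁻¹)⁻¹.
  (u⁴) · (u²v⁻¹) = v⁻¹
  (v⁻¹) · (u²) = uv
  (uv) · (u²v) = u²

Answer: u²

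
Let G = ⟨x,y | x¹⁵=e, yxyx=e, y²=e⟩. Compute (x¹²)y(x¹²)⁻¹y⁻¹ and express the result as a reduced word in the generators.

[(x¹²), y] = (x¹²)·y·(x¹²)⁻¹·y⁻¹.
  (x¹²) · y = x¹²y
  (x¹²y) · (x³) = x⁹y
  (x⁹y) · y = x⁹

Answer: x⁹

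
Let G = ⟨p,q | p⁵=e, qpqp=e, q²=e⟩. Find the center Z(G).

An element z ∈ Z(G) iff z commutes with every generator.
For example e is central: e·p = p = p·e; e·q = q = q·e.
Whereas p ∉ Z(G) since p·q = pq ≠ p⁴q = q·p.
Checking each of the 10 elements this way gives Z(G) = {e}, of order 1.

Answer: {e}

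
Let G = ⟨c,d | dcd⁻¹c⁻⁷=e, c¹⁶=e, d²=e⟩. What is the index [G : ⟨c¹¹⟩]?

First find ord(c¹¹) by computing successive powers:
  (c¹¹)¹ = c¹¹, (c¹¹)² = c⁶, (c¹¹)³ = c, (c¹¹)⁴ = c¹², (c¹¹)⁵ = c⁷, (c¹¹)⁶ = c², (c¹¹)⁷ = c¹³, (c¹¹)⁸ = c⁸, (c¹¹)⁹ = c³, (c¹¹)¹⁰ = c¹⁴, (c¹¹)¹¹ = c⁹, (c¹¹)¹² = c⁴, (c¹¹)¹³ = c¹⁵, (c¹¹)¹⁴ = c¹⁰, (c¹¹)¹⁵ = c⁵, (c¹¹)¹⁶ = e.
So |⟨c¹¹⟩| = ord(c¹¹) = 16. With |G| = 32, by Lagrange [G : ⟨c¹¹⟩] = 32/16 = 2.

Answer: 2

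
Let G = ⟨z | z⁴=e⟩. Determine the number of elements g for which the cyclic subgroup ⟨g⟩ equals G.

G is cyclic of order 4. An element generates G iff its order is 4, and a cyclic group of order 4 has exactly φ(4) = 2 such elements.

Answer: 2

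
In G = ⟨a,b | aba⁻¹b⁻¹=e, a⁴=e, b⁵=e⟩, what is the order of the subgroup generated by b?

|⟨b⟩| equals the order of b. Compute successive powers until reaching e:
  b¹ = b, b² = b², b³ = b³, b⁴ = b⁴, b⁵ = e.
The smallest positive k with bᵏ = e is 5, so |⟨b⟩| = 5.

Answer: 5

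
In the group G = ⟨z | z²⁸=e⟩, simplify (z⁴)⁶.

Compute successive powers of (z⁴), reducing at each step:
  (z⁴)²: (z⁴) · z⁴ = z⁸
  (z⁴)³: (z⁸) · z⁴ = z¹²
  (z⁴)⁴: (z¹²) · z⁴ = z¹⁶
  (z⁴)⁵: (z¹⁶) · z⁴ = z²⁰
  (z⁴)⁶: (z²⁰) · z⁴ = z²⁴

Answer: z²⁴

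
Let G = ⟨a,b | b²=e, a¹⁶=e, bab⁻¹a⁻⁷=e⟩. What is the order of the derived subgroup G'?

G' = [G, G] is generated by all commutators. The generator-pair commutators are: [a, b] = a¹⁰.
The subgroup they normally generate is {e, a², a⁴, a⁶, a⁸, a¹⁰, a¹², a¹⁴}, of order 8.
Check: |G/G'| = 32/8 = 4 is the order of the abelianisation.

Answer: 8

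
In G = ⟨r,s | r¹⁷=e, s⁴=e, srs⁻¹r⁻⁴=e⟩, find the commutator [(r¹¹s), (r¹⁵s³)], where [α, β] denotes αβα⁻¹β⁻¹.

[(r¹¹s), (r¹⁵s³)] = (r¹¹s)·(r¹⁵s³)·(r¹¹s)⁻¹·(r¹⁵s³)⁻¹.
  (r¹¹s) · (r¹⁵s³) = r³
  (r³) · (r¹⁰s³) = r¹³s³
  (r¹³s³) · (r⁸s) = r¹⁵

Answer: r¹⁵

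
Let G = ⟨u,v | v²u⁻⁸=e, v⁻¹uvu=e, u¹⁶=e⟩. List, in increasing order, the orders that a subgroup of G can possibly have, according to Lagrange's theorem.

|G| = 32 = 2⁵. By Lagrange's theorem the order of any subgroup divides 32; the divisors of 32 are 1, 2, 4, 8, 16, 32.

Answer: 1, 2, 4, 8, 16, 32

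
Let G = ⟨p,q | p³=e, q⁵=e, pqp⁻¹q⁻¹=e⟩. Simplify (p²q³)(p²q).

Compute (p²q³) · (p²q) by multiplying left to right and reducing via the relations at each step:
  (p²q³) · p² = pq³
  (pq³) · q = pq⁴

Answer: pq⁴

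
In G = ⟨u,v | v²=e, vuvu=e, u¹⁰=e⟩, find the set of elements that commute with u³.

⟨u³⟩ ⊆ C_G(u³) since powers of u³ commute with u³; so |C_G(u³)| ≥ |⟨u³⟩| = 10.
By orbit–stabilizer, |C_G(u³)| = |G| / |conj. class of u³| = 20 / 2 = 10.
The 10 elements commuting with u³ are {e, u, u², u³, u⁴, u⁵, u⁶, u⁷, u⁸, u⁹}.

Answer: {e, u, u², u³, u⁴, u⁵, u⁶, u⁷, u⁸, u⁹}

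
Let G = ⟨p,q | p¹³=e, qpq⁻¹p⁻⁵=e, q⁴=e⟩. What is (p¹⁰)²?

Compute successive powers of (p¹⁰), reducing at each step:
  (p¹⁰)²: (p¹⁰) · p¹⁰ = p⁷

Answer: p⁷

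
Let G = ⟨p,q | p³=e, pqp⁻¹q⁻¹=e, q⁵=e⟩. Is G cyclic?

|G| = 15. The element pq has order 15 (its powers give 15 distinct elements), so ⟨pq⟩ = G and G is cyclic.

Answer: Yes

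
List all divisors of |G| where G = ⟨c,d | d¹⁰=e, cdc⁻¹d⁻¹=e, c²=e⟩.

|G| = 20 = 2² · 5. By Lagrange's theorem the order of any subgroup divides 20; the divisors of 20 are 1, 2, 4, 5, 10, 20.

Answer: 1, 2, 4, 5, 10, 20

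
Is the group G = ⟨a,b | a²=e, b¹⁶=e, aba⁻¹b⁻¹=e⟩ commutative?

Each pair of generators commutes: a·b = ab = b·a. Since the generators pairwise commute, every element of G commutes with every other, so G is abelian.

Answer: Yes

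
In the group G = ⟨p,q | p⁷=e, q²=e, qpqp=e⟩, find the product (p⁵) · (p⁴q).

Compute (p⁵) · (p⁴q) by multiplying left to right and reducing via the relations at each step:
  (p⁵) · p⁴ = p²
  (p²) · q = p²q

Answer: p²q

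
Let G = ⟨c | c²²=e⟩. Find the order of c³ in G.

Compute successive powers until reaching e:
  (c³)¹ = c³, (c³)² = c⁶, (c³)³ = c⁹, (c³)⁴ = c¹², (c³)⁵ = c¹⁵, (c³)⁶ = c¹⁸, (c³)⁷ = c²¹, (c³)⁸ = c², (c³)⁹ = c⁵, (c³)¹⁰ = c⁸, (c³)¹¹ = c¹¹, (c³)¹² = c¹⁴, (c³)¹³ = c¹⁷, (c³)¹⁴ = c²⁰, (c³)¹⁵ = c, (c³)¹⁶ = c⁴, (c³)¹⁷ = c⁷, (c³)¹⁸ = c¹⁰, (c³)¹⁹ = c¹³, (c³)²⁰ = c¹⁶, (c³)²¹ = c¹⁹, (c³)²² = e.
The smallest positive k with (c³)ᵏ = e is 22.

Answer: 22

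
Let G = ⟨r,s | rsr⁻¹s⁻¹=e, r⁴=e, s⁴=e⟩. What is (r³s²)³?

Compute successive powers of (r³s²), reducing at each step:
  (r³s²)²: (r³s²) · r³ = r²s²;   (r²s²) · s² = r²
  (r³s²)³: (r²) · r³ = r;   r · s² = rs²

Answer: rs²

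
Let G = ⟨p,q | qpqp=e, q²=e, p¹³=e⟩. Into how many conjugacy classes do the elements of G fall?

The conjugacy classes (representative and size) are:
  [e] (size 1), [p¹²] (size 2), [p¹¹] (size 2), [p³] (size 2), [p⁴] (size 2), [p⁸] (size 2), [p⁶] (size 2), [q] (size 13).
Class equation: 1 + 2 + 2 + 2 + 2 + 2 + 2 + 13 = 26 = |G|. So G has 8 conjugacy classes.

Answer: 8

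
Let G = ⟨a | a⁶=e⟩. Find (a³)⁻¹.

The order of (a³) is 2 (smallest k with (a³)ᵏ = e), so (a³)⁻¹ = (a³)¹ = a³.
Check: (a³) · (a³) → (a³) · a³ = e, giving e as required.

Answer: a³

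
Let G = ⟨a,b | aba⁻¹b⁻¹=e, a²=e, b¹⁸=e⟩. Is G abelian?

Each pair of generators commutes: a·b = ab = b·a. Since the generators pairwise commute, every element of G commutes with every other, so G is abelian.

Answer: Yes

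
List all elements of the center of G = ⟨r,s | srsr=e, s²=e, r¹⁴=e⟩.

An element z ∈ Z(G) iff z commutes with every generator.
For example r⁷ is central: (r⁷)·r = r⁸ = r·(r⁷); (r⁷)·s = r⁷s = s·(r⁷).
Whereas r ∉ Z(G) since r·s = rs ≠ r¹³s = s·r.
Checking each of the 28 elements this way gives Z(G) = {e, r⁷}, of order 2.

Answer: {e, r⁷}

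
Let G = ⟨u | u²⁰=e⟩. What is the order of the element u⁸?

Compute successive powers until reaching e:
  (u⁸)¹ = u⁸, (u⁸)² = u¹⁶, (u⁸)³ = u⁴, (u⁸)⁴ = u¹², (u⁸)⁵ = e.
The smallest positive k with (u⁸)ᵏ = e is 5.

Answer: 5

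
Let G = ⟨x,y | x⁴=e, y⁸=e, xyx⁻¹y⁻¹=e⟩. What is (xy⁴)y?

Compute (xy⁴) · y by multiplying left to right and reducing via the relations at each step:
  (xy⁴) · y = xy⁵

Answer: xy⁵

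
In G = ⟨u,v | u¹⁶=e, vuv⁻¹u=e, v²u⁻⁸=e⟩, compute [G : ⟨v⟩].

First find ord(v) by computing successive powers:
  v¹ = v, v² = u⁸, v³ = v⁻¹, v⁴ = e.
So |⟨v⟩| = ord(v) = 4. With |G| = 32, by Lagrange [G : ⟨v⟩] = 32/4 = 8.

Answer: 8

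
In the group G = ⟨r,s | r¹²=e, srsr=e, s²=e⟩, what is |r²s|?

Compute successive powers until reaching e:
  (r²s)¹ = r²s, (r²s)² = e.
The smallest positive k with (r²s)ᵏ = e is 2.

Answer: 2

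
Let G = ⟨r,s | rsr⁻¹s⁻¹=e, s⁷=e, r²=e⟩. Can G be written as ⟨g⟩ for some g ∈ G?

|G| = 14. The element rs has order 14 (its powers give 14 distinct elements), so ⟨rs⟩ = G and G is cyclic.

Answer: Yes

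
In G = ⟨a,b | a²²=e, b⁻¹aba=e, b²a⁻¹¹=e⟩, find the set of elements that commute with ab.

⟨ab⟩ ⊆ C_G(ab) since powers of ab commute with ab; so |C_G(ab)| ≥ |⟨ab⟩| = 4.
By orbit–stabilizer, |C_G(ab)| = |G| / |conj. class of ab| = 44 / 11 = 4.
The 4 elements commuting with ab are {e, a¹¹, ab, ab⁻¹}.

Answer: {e, a¹¹, ab, ab⁻¹}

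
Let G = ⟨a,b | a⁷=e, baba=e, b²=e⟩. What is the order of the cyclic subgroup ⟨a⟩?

|⟨a⟩| equals the order of a. Compute successive powers until reaching e:
  a¹ = a, a² = a², a³ = a³, a⁴ = a⁴, a⁵ = a⁵, a⁶ = a⁶, a⁷ = e.
The smallest positive k with aᵏ = e is 7, so |⟨a⟩| = 7.

Answer: 7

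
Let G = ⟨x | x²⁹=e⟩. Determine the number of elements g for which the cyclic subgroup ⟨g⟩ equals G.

G is cyclic of order 29. An element generates G iff its order is 29, and a cyclic group of order 29 has exactly φ(29) = 28 such elements.

Answer: 28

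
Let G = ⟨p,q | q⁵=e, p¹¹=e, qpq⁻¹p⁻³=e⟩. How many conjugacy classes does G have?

The conjugacy classes (representative and size) are:
  [e] (size 1), [p³] (size 5), [p⁶] (size 5), [p⁷q] (size 11), [p⁹q²] (size 11), [p⁷q³] (size 11), [p⁷q⁴] (size 11).
Class equation: 1 + 5 + 5 + 11 + 11 + 11 + 11 = 55 = |G|. So G has 7 conjugacy classes.

Answer: 7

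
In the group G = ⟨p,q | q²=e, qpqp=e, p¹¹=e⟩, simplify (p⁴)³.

Compute successive powers of (p⁴), reducing at each step:
  (p⁴)²: (p⁴) · p⁴ = p⁸
  (p⁴)³: (p⁸) · p⁴ = p

Answer: p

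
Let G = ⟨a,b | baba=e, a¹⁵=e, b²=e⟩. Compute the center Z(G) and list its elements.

An element z ∈ Z(G) iff z commutes with every generator.
For example e is central: e·a = a = a·e; e·b = b = b·e.
Whereas a ∉ Z(G) since a·b = ab ≠ a¹⁴b = b·a.
Checking each of the 30 elements this way gives Z(G) = {e}, of order 1.

Answer: {e}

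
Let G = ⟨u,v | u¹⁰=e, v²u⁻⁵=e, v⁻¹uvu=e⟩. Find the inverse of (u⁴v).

The order of (u⁴v) is 4 (smallest k with (u⁴v)ᵏ = e), so (u⁴v)⁻¹ = (u⁴v)³ = u⁴v⁻¹.
Check: (u⁴v) · (u⁴v⁻¹) → (u⁴v) · u⁴ = v;   v · v⁻¹ = e, giving e as required.

Answer: u⁴v⁻¹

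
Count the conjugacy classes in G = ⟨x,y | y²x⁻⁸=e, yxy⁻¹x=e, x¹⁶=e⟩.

The conjugacy classes (representative and size) are:
  [e] (size 1), [x] (size 2), [x¹⁴] (size 2), [x¹³] (size 2), [x¹²] (size 2), [x⁵] (size 2), [x¹⁰] (size 2), [x⁷] (size 2), [x⁸] (size 1), [y⁻¹] (size 8), [x⁷y⁻¹] (size 8).
Class equation: 1 + 2 + 2 + 2 + 2 + 2 + 2 + 2 + 1 + 8 + 8 = 32 = |G|. So G has 11 conjugacy classes.

Answer: 11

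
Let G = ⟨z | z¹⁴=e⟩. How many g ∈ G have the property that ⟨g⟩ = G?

G is cyclic of order 14. An element generates G iff its order is 14, and a cyclic group of order 14 has exactly φ(14) = 6 such elements.

Answer: 6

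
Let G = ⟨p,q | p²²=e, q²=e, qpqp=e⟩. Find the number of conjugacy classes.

The conjugacy classes (representative and size) are:
  [e] (size 1), [p] (size 2), [p²] (size 2), [p¹⁹] (size 2), [p⁴] (size 2), [p⁵] (size 2), [p⁶] (size 2), [p⁷] (size 2), [p⁸] (size 2), [p¹³] (size 2), [p¹⁰] (size 2), [p¹¹] (size 1), [p⁶q] (size 11), [pq] (size 11).
Class equation: 1 + 2 + 2 + 2 + 2 + 2 + 2 + 2 + 2 + 2 + 2 + 1 + 11 + 11 = 44 = |G|. So G has 14 conjugacy classes.

Answer: 14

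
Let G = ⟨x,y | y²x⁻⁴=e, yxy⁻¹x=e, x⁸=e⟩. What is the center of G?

An element z ∈ Z(G) iff z commutes with every generator.
For example x⁴ is central: (x⁴)·x = x⁵ = x·(x⁴); (x⁴)·y = y⁻¹ = y·(x⁴).
Whereas x ∉ Z(G) since x·y = xy ≠ x³y⁻¹ = y·x.
Checking each of the 16 elements this way gives Z(G) = {e, x⁴}, of order 2.

Answer: {e, x⁴}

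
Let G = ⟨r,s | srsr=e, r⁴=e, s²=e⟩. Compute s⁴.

Compute successive powers of s, reducing at each step:
  s²: s · s = e
  s³: e · s = s
  s⁴: s · s = e

Answer: e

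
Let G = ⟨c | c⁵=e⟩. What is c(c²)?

Compute c · (c²) by multiplying left to right and reducing via the relations at each step:
  c · c² = c³

Answer: c³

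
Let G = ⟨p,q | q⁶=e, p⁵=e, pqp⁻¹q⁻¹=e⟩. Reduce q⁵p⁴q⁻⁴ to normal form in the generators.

Multiply left to right, reducing at each step:
  (q⁵) · p⁴ = p⁴q⁵
  (p⁴q⁵) · q⁻⁴ = p⁴q

Answer: p⁴q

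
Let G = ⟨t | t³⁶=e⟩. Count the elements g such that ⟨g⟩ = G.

G is cyclic of order 36. An element generates G iff its order is 36, and a cyclic group of order 36 has exactly φ(36) = 12 such elements.

Answer: 12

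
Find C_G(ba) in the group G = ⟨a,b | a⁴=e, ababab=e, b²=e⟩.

⟨ba⟩ ⊆ C_G(ba) since powers of ba commute with ba; so |C_G(ba)| ≥ |⟨ba⟩| = 3.
By orbit–stabilizer, |C_G(ba)| = |G| / |conj. class of ba| = 24 / 8 = 3.
The 3 elements commuting with ba are {e, a³b, ba}.

Answer: {e, a³b, ba}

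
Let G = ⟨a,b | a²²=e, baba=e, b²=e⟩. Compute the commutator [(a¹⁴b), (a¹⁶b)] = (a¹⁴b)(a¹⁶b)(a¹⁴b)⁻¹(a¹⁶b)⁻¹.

[(a¹⁴b), (a¹⁶b)] = (a¹⁴b)·(a¹⁶b)·(a¹⁴b)⁻¹·(a¹⁶b)⁻¹.
  (a¹⁴b) · (a¹⁶b) = a²⁰
  (a²⁰) · (a¹⁴b) = a¹²b
  (a¹²b) · (a¹⁶b) = a¹⁸

Answer: a¹⁸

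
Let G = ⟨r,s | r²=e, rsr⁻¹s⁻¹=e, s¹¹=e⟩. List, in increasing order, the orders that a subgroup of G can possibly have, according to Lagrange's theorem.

|G| = 22 = 2 · 11. By Lagrange's theorem the order of any subgroup divides 22; the divisors of 22 are 1, 2, 11, 22.

Answer: 1, 2, 11, 22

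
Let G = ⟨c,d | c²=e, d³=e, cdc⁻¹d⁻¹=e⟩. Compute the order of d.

Compute successive powers until reaching e:
  d¹ = d, d² = d², d³ = e.
The smallest positive k with dᵏ = e is 3.

Answer: 3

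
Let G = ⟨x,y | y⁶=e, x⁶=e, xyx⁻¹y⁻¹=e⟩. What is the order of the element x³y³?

Compute successive powers until reaching e:
  (x³y³)¹ = x³y³, (x³y³)² = e.
The smallest positive k with (x³y³)ᵏ = e is 2.

Answer: 2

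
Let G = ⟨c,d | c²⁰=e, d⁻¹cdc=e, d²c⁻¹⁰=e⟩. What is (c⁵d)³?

Compute successive powers of (c⁵d), reducing at each step:
  (c⁵d)²: (c⁵d) · c⁵ = d;   d · d = c¹⁰
  (c⁵d)³: (c¹⁰) · c⁵ = c¹⁵;   (c¹⁵) · d = c⁵d⁻¹

Answer: c⁵d⁻¹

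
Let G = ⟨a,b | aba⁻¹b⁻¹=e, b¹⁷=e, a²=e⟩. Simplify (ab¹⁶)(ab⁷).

Compute (ab¹⁶) · (ab⁷) by multiplying left to right and reducing via the relations at each step:
  (ab¹⁶) · a = b¹⁶
  (b¹⁶) · b⁷ = b⁶

Answer: b⁶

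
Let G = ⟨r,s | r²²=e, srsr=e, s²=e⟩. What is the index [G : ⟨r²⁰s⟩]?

First find ord(r²⁰s) by computing successive powers:
  (r²⁰s)¹ = r²⁰s, (r²⁰s)² = e.
So |⟨r²⁰s⟩| = ord(r²⁰s) = 2. With |G| = 44, by Lagrange [G : ⟨r²⁰s⟩] = 44/2 = 22.

Answer: 22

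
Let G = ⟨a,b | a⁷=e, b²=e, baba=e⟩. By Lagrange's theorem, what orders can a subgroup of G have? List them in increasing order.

|G| = 14 = 2 · 7. By Lagrange's theorem the order of any subgroup divides 14; the divisors of 14 are 1, 2, 7, 14.

Answer: 1, 2, 7, 14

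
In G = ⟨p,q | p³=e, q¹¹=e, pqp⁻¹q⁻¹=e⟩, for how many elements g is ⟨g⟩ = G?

G is cyclic of order 33. An element generates G iff its order is 33, and a cyclic group of order 33 has exactly φ(33) = 20 such elements.

Answer: 20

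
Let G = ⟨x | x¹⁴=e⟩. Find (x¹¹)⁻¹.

The order of (x¹¹) is 14 (smallest k with (x¹¹)ᵏ = e), so (x¹¹)⁻¹ = (x¹¹)¹³ = x³.
Check: (x¹¹) · (x³) → (x¹¹) · x³ = e, giving e as required.

Answer: x³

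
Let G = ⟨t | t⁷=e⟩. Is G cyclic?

|G| = 7. The element t has order 7 (its powers give 7 distinct elements), so ⟨t⟩ = G and G is cyclic.

Answer: Yes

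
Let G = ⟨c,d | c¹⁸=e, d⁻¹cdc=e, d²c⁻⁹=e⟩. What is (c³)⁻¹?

The order of (c³) is 6 (smallest k with (c³)ᵏ = e), so (c³)⁻¹ = (c³)⁵ = c¹⁵.
Check: (c³) · (c¹⁵) → (c³) · c¹⁵ = e, giving e as required.

Answer: c¹⁵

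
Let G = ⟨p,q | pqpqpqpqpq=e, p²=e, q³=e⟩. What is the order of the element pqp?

Compute successive powers until reaching e:
  (pqp)¹ = pqp, (pqp)² = pq²p, (pqp)³ = e.
The smallest positive k with (pqp)ᵏ = e is 3.

Answer: 3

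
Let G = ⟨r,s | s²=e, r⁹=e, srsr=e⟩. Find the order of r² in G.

Compute successive powers until reaching e:
  (r²)¹ = r², (r²)² = r⁴, (r²)³ = r⁶, (r²)⁴ = r⁸, (r²)⁵ = r, (r²)⁶ = r³, (r²)⁷ = r⁵, (r²)⁸ = r⁷, (r²)⁹ = e.
The smallest positive k with (r²)ᵏ = e is 9.

Answer: 9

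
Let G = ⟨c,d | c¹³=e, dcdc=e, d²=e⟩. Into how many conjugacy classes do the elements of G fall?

The conjugacy classes (representative and size) are:
  [e] (size 1), [c¹²] (size 2), [c¹¹] (size 2), [c³] (size 2), [c⁴] (size 2), [c⁸] (size 2), [c⁶] (size 2), [d] (size 13).
Class equation: 1 + 2 + 2 + 2 + 2 + 2 + 2 + 13 = 26 = |G|. So G has 8 conjugacy classes.

Answer: 8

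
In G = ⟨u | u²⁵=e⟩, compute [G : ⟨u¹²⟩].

First find ord(u¹²) by computing successive powers:
  (u¹²)¹ = u¹², (u¹²)² = u²⁴, (u¹²)³ = u¹¹, (u¹²)⁴ = u²³, (u¹²)⁵ = u¹⁰, (u¹²)⁶ = u²², (u¹²)⁷ = u⁹, (u¹²)⁸ = u²¹, (u¹²)⁹ = u⁸, (u¹²)¹⁰ = u²⁰, (u¹²)¹¹ = u⁷, (u¹²)¹² = u¹⁹, (u¹²)¹³ = u⁶, (u¹²)¹⁴ = u¹⁸, (u¹²)¹⁵ = u⁵, (u¹²)¹⁶ = u¹⁷, (u¹²)¹⁷ = u⁴, (u¹²)¹⁸ = u¹⁶, (u¹²)¹⁹ = u³, (u¹²)²⁰ = u¹⁵, (u¹²)²¹ = u², (u¹²)²² = u¹⁴, (u¹²)²³ = u, (u¹²)²⁴ = u¹³, (u¹²)²⁵ = e.
So |⟨u¹²⟩| = ord(u¹²) = 25. With |G| = 25, by Lagrange [G : ⟨u¹²⟩] = 25/25 = 1.

Answer: 1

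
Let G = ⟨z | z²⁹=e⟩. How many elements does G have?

G is generated by a single element, so G is cyclic. The relator gives z²⁹ = e and no smaller power is forced to be e, so the 29 powers {e, z, z², z³, z⁴, z⁵, z⁶, z⁷, z⁸, z⁹, z²², z²³, z²¹, z²⁰, z²⁴, z²⁵, z²⁶, z²⁷, z²⁸, z¹², z¹³, z¹¹, z¹⁰, z¹⁴, z¹⁵, z¹⁶, z¹⁷, z¹⁸, z¹⁹} are distinct. Hence |G| = 29.

Answer: 29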